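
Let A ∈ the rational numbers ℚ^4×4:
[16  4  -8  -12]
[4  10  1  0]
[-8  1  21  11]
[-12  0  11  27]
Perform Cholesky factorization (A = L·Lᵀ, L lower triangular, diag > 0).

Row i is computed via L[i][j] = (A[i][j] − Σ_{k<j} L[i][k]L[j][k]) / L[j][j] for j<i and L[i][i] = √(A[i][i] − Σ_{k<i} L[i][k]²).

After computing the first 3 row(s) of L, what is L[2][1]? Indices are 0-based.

L[2][1] = 1

Step 1: L[0][0] = √(16) = 4.
  L[1][0] = (4) / L[0][0] = 1.
Step 2: L[1][1] = √(9) = 3.
  L[2][0] = (-8) / L[0][0] = -2.
  L[2][1] = (3) / L[1][1] = 1.
Step 3: L[2][2] = √(16) = 4.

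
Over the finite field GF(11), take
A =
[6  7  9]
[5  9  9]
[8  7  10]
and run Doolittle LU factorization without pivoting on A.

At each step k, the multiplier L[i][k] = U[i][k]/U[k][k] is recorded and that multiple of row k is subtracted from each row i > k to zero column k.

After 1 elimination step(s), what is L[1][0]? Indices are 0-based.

L[1][0] = 10

Step 1: pivot at (0,0) is 6.
  row1 ← row1 − (10)·row0  ⇒  L[1][0]=10, U row1=(0, 5, 7)
  row2 ← row2 − (5)·row0  ⇒  L[2][0]=5, U row2=(0, 5, 9)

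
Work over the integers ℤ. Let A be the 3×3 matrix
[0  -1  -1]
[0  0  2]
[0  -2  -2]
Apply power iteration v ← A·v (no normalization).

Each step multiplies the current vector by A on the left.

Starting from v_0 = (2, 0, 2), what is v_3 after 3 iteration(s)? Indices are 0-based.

v_0 = (2, 0, 2).
v_1 = A·v_0 = (-2, 4, -4).
v_2 = A·v_1 = (0, -8, 0).
v_3 = A·v_2 = (8, 0, 16).

v_3 = (8, 0, 16)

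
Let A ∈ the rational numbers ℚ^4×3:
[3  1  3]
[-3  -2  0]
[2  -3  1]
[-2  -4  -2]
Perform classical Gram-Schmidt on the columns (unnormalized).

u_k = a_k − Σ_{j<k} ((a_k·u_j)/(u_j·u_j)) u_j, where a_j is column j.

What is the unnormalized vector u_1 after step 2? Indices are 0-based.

u_1 = (-7/26, -19/26, -50/13, -41/13)

Step 1: u_0 = a_0 = (3, -3, 2, -2).
Step 2: u_1 = a_1 − (11/26)·u_0 = (-7/26, -19/26, -50/13, -41/13).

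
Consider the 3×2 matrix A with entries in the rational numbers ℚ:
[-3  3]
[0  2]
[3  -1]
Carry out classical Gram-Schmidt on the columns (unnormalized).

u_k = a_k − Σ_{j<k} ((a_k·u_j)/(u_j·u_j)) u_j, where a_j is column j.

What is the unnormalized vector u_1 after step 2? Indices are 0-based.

Step 1: u_0 = a_0 = (-3, 0, 3).
Step 2: u_1 = a_1 − (-2/3)·u_0 = (1, 2, 1).

u_1 = (1, 2, 1)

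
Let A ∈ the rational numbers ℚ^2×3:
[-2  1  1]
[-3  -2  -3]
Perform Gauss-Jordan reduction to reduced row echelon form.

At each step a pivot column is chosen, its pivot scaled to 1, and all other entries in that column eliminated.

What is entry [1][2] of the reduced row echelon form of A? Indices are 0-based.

step 1: normalize row 0 (÷-2) = (1, -1/2, -1/2)
  row 1: subtract -3×row0 = (0, -7/2, -9/2)
step 2: normalize row 1 (÷-7/2) = (0, 1, 9/7)
  row 0: subtract -1/2×row1 = (1, 0, 1/7)

M[1][2] = 9/7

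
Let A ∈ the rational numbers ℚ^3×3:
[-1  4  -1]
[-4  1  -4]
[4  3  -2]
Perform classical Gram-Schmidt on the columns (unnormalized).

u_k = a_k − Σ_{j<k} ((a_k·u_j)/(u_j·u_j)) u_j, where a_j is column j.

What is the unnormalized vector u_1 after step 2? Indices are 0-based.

Step 1: u_0 = a_0 = (-1, -4, 4).
Step 2: u_1 = a_1 − (4/33)·u_0 = (136/33, 49/33, 83/33).

u_1 = (136/33, 49/33, 83/33)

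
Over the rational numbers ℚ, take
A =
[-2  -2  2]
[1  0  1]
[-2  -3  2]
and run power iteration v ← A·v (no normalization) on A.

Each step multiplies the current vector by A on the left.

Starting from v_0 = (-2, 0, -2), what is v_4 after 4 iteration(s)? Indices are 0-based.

v_0 = (-2, 0, -2).
v_1 = A·v_0 = (0, -4, 0).
v_2 = A·v_1 = (8, 0, 12).
v_3 = A·v_2 = (8, 20, 8).
v_4 = A·v_3 = (-40, 16, -60).

v_4 = (-40, 16, -60)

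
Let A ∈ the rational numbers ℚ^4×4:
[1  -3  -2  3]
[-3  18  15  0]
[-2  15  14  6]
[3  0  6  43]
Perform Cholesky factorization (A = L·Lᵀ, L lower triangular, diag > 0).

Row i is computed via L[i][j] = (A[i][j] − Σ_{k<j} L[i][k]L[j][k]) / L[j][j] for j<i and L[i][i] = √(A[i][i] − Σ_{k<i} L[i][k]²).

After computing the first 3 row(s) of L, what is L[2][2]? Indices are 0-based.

L[2][2] = 1

Step 1: L[0][0] = √(1) = 1.
  L[1][0] = (-3) / L[0][0] = -3.
Step 2: L[1][1] = √(9) = 3.
  L[2][0] = (-2) / L[0][0] = -2.
  L[2][1] = (9) / L[1][1] = 3.
Step 3: L[2][2] = √(1) = 1.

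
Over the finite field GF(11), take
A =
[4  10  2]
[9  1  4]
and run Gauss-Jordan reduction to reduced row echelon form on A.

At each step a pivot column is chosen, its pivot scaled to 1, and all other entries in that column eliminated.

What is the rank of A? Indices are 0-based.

rank = 2

step 1: normalize row 0 (÷4) = (1, 8, 6)
  row 1: subtract 9×row0 = (0, 6, 5)
step 2: normalize row 1 (÷6) = (0, 1, 10)
  row 0: subtract 8×row1 = (1, 0, 3)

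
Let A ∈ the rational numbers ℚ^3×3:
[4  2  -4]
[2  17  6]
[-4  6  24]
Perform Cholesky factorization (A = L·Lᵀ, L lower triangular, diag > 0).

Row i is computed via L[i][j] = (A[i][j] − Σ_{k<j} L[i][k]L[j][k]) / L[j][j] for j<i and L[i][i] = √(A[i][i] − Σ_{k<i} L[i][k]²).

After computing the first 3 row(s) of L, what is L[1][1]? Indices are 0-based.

L[1][1] = 4

Step 1: L[0][0] = √(4) = 2.
  L[1][0] = (2) / L[0][0] = 1.
Step 2: L[1][1] = √(16) = 4.
  L[2][0] = (-4) / L[0][0] = -2.
  L[2][1] = (8) / L[1][1] = 2.
Step 3: L[2][2] = √(16) = 4.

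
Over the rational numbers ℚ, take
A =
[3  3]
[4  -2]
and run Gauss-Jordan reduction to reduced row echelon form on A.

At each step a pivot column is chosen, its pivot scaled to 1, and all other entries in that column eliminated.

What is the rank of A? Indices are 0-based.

pivot(0,0)=3: scale R0 → (1, 1)
  clear (1,0): R1 −= (4)R0 → (0, -6)
pivot(1,1)=-6: scale R1 → (0, 1)
  clear (0,1): R0 −= (1)R1 → (1, 0)

rank = 2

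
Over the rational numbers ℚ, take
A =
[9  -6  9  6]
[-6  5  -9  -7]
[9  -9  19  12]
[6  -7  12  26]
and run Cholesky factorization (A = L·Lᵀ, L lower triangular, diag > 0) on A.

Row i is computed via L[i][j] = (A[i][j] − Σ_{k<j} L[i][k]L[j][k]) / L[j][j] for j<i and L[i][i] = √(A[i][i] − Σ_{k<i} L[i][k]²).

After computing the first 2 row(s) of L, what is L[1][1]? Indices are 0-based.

L[1][1] = 1

Step 1: L[0][0] = √(9) = 3.
  L[1][0] = (-6) / L[0][0] = -2.
Step 2: L[1][1] = √(1) = 1.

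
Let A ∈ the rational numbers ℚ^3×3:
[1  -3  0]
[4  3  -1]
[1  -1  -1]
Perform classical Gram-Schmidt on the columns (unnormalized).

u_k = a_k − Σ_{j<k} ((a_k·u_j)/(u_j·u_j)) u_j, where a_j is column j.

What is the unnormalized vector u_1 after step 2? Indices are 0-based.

u_1 = (-31/9, 11/9, -13/9)

Step 1: u_0 = a_0 = (1, 4, 1).
Step 2: u_1 = a_1 − (4/9)·u_0 = (-31/9, 11/9, -13/9).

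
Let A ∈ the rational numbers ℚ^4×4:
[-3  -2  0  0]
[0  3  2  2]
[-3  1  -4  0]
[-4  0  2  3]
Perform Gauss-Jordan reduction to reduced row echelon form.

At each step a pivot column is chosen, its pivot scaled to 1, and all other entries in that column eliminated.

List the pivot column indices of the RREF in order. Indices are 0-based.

pivot columns: 0, 1, 2, 3

[1] R0 /= -3  ⇒  (1, 2/3, 0, 0)
     R2 -= -3·R0  ⇒  (0, 3, -4, 0)
     R3 -= -4·R0  ⇒  (0, 8/3, 2, 3)
[2] R1 /= 3  ⇒  (0, 1, 2/3, 2/3)
     R0 -= 2/3·R1  ⇒  (1, 0, -4/9, -4/9)
     R2 -= 3·R1  ⇒  (0, 0, -6, -2)
     R3 -= 8/3·R1  ⇒  (0, 0, 2/9, 11/9)
[3] R2 /= -6  ⇒  (0, 0, 1, 1/3)
     R0 -= -4/9·R2  ⇒  (1, 0, 0, -8/27)
     R1 -= 2/3·R2  ⇒  (0, 1, 0, 4/9)
     R3 -= 2/9·R2  ⇒  (0, 0, 0, 31/27)
[4] R3 /= 31/27  ⇒  (0, 0, 0, 1)
     R0 -= -8/27·R3  ⇒  (1, 0, 0, 0)
     R1 -= 4/9·R3  ⇒  (0, 1, 0, 0)
     R2 -= 1/3·R3  ⇒  (0, 0, 1, 0)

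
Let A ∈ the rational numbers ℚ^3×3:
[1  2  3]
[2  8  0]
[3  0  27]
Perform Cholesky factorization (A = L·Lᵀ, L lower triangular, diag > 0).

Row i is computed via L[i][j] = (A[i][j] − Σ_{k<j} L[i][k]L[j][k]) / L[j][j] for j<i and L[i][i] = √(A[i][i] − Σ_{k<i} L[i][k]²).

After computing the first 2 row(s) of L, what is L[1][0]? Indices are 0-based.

L[1][0] = 2

Step 1: L[0][0] = √(1) = 1.
  L[1][0] = (2) / L[0][0] = 2.
Step 2: L[1][1] = √(4) = 2.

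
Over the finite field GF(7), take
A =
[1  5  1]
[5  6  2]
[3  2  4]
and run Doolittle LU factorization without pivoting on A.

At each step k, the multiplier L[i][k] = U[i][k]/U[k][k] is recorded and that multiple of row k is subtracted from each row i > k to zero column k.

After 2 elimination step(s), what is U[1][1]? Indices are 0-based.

[col 0] pivot 1
  R1 -= 5*R0 → (0, 2, 4)  (L[1][0] := 5)
  R2 -= 3*R0 → (0, 1, 1)  (L[2][0] := 3)
[col 1] pivot 2
  R2 -= 4*R1 → (0, 0, 6)  (L[2][1] := 4)

U[1][1] = 2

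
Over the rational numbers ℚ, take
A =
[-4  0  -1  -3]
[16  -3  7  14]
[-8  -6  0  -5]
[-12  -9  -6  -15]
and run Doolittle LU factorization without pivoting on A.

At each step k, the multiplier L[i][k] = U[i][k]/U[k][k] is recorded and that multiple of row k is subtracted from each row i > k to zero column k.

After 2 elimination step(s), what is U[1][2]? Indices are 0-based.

[col 0] pivot -4
  R1 -= -4*R0 → (0, -3, 3, 2)  (L[1][0] := -4)
  R2 -= 2*R0 → (0, -6, 2, 1)  (L[2][0] := 2)
  R3 -= 3*R0 → (0, -9, -3, -6)  (L[3][0] := 3)
[col 1] pivot -3
  R2 -= 2*R1 → (0, 0, -4, -3)  (L[2][1] := 2)
  R3 -= 3*R1 → (0, 0, -12, -12)  (L[3][1] := 3)

U[1][2] = 3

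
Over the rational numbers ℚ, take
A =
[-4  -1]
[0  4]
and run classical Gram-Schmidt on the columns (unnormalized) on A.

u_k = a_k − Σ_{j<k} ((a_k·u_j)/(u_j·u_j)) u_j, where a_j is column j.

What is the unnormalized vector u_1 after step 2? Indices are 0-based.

u_1 = (0, 4)

Step 1: u_0 = a_0 = (-4, 0).
Step 2: u_1 = a_1 − (1/4)·u_0 = (0, 4).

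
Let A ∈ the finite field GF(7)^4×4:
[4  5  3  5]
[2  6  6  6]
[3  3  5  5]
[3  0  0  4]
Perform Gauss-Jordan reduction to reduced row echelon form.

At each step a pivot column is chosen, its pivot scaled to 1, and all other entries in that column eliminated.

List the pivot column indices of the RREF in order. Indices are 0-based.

[1] R0 /= 4  ⇒  (1, 3, 6, 3)
     R1 -= 2·R0  ⇒  (0, 0, 1, 0)
     R2 -= 3·R0  ⇒  (0, 1, 1, 3)
     R3 -= 3·R0  ⇒  (0, 5, 3, 2)
[2] R1 <-> R2
[2] R1 /= 1  ⇒  (0, 1, 1, 3)
     R0 -= 3·R1  ⇒  (1, 0, 3, 1)
     R3 -= 5·R1  ⇒  (0, 0, 5, 1)
[3] R2 /= 1  ⇒  (0, 0, 1, 0)
     R0 -= 3·R2  ⇒  (1, 0, 0, 1)
     R1 -= 1·R2  ⇒  (0, 1, 0, 3)
     R3 -= 5·R2  ⇒  (0, 0, 0, 1)
[4] R3 /= 1  ⇒  (0, 0, 0, 1)
     R0 -= 1·R3  ⇒  (1, 0, 0, 0)
     R1 -= 3·R3  ⇒  (0, 1, 0, 0)

pivot columns: 0, 1, 2, 3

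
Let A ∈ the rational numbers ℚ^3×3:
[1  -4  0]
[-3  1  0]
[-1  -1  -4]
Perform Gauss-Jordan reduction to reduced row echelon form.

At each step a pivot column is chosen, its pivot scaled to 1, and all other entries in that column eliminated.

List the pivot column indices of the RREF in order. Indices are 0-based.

pivot columns: 0, 1, 2

[1] R0 /= 1  ⇒  (1, -4, 0)
     R1 -= -3·R0  ⇒  (0, -11, 0)
     R2 -= -1·R0  ⇒  (0, -5, -4)
[2] R1 /= -11  ⇒  (0, 1, 0)
     R0 -= -4·R1  ⇒  (1, 0, 0)
     R2 -= -5·R1  ⇒  (0, 0, -4)
[3] R2 /= -4  ⇒  (0, 0, 1)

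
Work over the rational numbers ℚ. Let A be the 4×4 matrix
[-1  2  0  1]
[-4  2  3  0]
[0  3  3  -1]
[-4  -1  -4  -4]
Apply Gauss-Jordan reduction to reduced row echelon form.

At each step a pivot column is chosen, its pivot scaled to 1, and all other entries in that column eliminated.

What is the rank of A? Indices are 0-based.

rank = 4

pivot(0,0)=-1: scale R0 → (1, -2, 0, -1)
  clear (1,0): R1 −= (-4)R0 → (0, -6, 3, -4)
  clear (3,0): R3 −= (-4)R0 → (0, -9, -4, -8)
pivot(1,1)=-6: scale R1 → (0, 1, -1/2, 2/3)
  clear (0,1): R0 −= (-2)R1 → (1, 0, -1, 1/3)
  clear (2,1): R2 −= (3)R1 → (0, 0, 9/2, -3)
  clear (3,1): R3 −= (-9)R1 → (0, 0, -17/2, -2)
pivot(2,2)=9/2: scale R2 → (0, 0, 1, -2/3)
  clear (0,2): R0 −= (-1)R2 → (1, 0, 0, -1/3)
  clear (1,2): R1 −= (-1/2)R2 → (0, 1, 0, 1/3)
  clear (3,2): R3 −= (-17/2)R2 → (0, 0, 0, -23/3)
pivot(3,3)=-23/3: scale R3 → (0, 0, 0, 1)
  clear (0,3): R0 −= (-1/3)R3 → (1, 0, 0, 0)
  clear (1,3): R1 −= (1/3)R3 → (0, 1, 0, 0)
  clear (2,3): R2 −= (-2/3)R3 → (0, 0, 1, 0)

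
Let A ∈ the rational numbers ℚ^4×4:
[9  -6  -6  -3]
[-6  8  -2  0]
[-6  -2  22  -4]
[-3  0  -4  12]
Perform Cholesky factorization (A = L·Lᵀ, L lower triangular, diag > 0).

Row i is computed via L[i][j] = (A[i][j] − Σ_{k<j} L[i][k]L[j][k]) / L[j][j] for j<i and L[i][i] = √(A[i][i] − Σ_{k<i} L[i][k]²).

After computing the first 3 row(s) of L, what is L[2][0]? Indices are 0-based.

Step 1: L[0][0] = √(9) = 3.
  L[1][0] = (-6) / L[0][0] = -2.
Step 2: L[1][1] = √(4) = 2.
  L[2][0] = (-6) / L[0][0] = -2.
  L[2][1] = (-6) / L[1][1] = -3.
Step 3: L[2][2] = √(9) = 3.

L[2][0] = -2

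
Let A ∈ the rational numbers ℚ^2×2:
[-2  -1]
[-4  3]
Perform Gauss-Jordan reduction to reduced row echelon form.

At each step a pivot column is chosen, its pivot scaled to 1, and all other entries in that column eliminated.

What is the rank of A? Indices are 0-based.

rank = 2

step 1: normalize row 0 (÷-2) = (1, 1/2)
  row 1: subtract -4×row0 = (0, 5)
step 2: normalize row 1 (÷5) = (0, 1)
  row 0: subtract 1/2×row1 = (1, 0)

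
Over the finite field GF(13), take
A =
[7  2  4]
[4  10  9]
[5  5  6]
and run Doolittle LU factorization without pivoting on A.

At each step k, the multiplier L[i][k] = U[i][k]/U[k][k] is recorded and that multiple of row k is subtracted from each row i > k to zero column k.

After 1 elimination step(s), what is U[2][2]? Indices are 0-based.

[col 0] pivot 7
  R1 -= 8*R0 → (0, 7, 3)  (L[1][0] := 8)
  R2 -= 10*R0 → (0, 11, 5)  (L[2][0] := 10)

U[2][2] = 5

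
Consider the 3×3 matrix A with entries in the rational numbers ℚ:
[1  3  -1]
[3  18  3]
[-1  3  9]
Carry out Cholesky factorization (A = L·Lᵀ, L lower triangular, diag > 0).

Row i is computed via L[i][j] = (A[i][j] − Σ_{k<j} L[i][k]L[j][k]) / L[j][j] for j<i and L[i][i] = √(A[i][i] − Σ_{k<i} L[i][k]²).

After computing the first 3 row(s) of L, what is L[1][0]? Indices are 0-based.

L[1][0] = 3

Step 1: L[0][0] = √(1) = 1.
  L[1][0] = (3) / L[0][0] = 3.
Step 2: L[1][1] = √(9) = 3.
  L[2][0] = (-1) / L[0][0] = -1.
  L[2][1] = (6) / L[1][1] = 2.
Step 3: L[2][2] = √(4) = 2.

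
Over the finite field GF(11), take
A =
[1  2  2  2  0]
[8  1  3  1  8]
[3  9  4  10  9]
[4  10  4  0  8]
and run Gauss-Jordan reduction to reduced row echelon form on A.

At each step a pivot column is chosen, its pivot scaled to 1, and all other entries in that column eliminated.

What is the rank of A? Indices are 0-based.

rank = 4

pivot(0,0)=1: scale R0 → (1, 2, 2, 2, 0)
  clear (1,0): R1 −= (8)R0 → (0, 7, 9, 7, 8)
  clear (2,0): R2 −= (3)R0 → (0, 3, 9, 4, 9)
  clear (3,0): R3 −= (4)R0 → (0, 2, 7, 3, 8)
pivot(1,1)=7: scale R1 → (0, 1, 6, 1, 9)
  clear (0,1): R0 −= (2)R1 → (1, 0, 1, 0, 4)
  clear (2,1): R2 −= (3)R1 → (0, 0, 2, 1, 4)
  clear (3,1): R3 −= (2)R1 → (0, 0, 6, 1, 1)
pivot(2,2)=2: scale R2 → (0, 0, 1, 6, 2)
  clear (0,2): R0 −= (1)R2 → (1, 0, 0, 5, 2)
  clear (1,2): R1 −= (6)R2 → (0, 1, 0, 9, 8)
  clear (3,2): R3 −= (6)R2 → (0, 0, 0, 9, 0)
pivot(3,3)=9: scale R3 → (0, 0, 0, 1, 0)
  clear (0,3): R0 −= (5)R3 → (1, 0, 0, 0, 2)
  clear (1,3): R1 −= (9)R3 → (0, 1, 0, 0, 8)
  clear (2,3): R2 −= (6)R3 → (0, 0, 1, 0, 2)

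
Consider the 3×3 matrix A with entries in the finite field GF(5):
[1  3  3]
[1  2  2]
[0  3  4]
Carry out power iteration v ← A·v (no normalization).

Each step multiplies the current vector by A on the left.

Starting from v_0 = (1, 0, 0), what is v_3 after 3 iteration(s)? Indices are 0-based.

v_0 = (1, 0, 0).
v_1 = A·v_0 = (1, 1, 0).
v_2 = A·v_1 = (4, 3, 3).
v_3 = A·v_2 = (2, 1, 1).

v_3 = (2, 1, 1)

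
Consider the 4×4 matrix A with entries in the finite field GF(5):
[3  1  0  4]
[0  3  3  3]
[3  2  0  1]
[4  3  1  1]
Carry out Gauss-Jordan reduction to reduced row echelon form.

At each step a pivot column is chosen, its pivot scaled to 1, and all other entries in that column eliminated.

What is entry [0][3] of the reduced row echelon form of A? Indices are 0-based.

step 1: normalize row 0 (÷3) = (1, 2, 0, 3)
  row 2: subtract 3×row0 = (0, 1, 0, 2)
  row 3: subtract 4×row0 = (0, 0, 1, 4)
step 2: normalize row 1 (÷3) = (0, 1, 1, 1)
  row 0: subtract 2×row1 = (1, 0, 3, 1)
  row 2: subtract 1×row1 = (0, 0, 4, 1)
step 3: normalize row 2 (÷4) = (0, 0, 1, 4)
  row 0: subtract 3×row2 = (1, 0, 0, 4)
  row 1: subtract 1×row2 = (0, 1, 0, 2)
  row 3: subtract 1×row2 = (0, 0, 0, 0)
skip col 3 (zero from row 3)

M[0][3] = 4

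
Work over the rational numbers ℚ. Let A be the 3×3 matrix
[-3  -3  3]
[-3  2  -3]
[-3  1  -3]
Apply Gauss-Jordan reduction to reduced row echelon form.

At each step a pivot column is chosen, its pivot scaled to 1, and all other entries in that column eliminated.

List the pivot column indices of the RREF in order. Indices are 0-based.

pivot columns: 0, 1, 2

pivot(0,0)=-3: scale R0 → (1, 1, -1)
  clear (1,0): R1 −= (-3)R0 → (0, 5, -6)
  clear (2,0): R2 −= (-3)R0 → (0, 4, -6)
pivot(1,1)=5: scale R1 → (0, 1, -6/5)
  clear (0,1): R0 −= (1)R1 → (1, 0, 1/5)
  clear (2,1): R2 −= (4)R1 → (0, 0, -6/5)
pivot(2,2)=-6/5: scale R2 → (0, 0, 1)
  clear (0,2): R0 −= (1/5)R2 → (1, 0, 0)
  clear (1,2): R1 −= (-6/5)R2 → (0, 1, 0)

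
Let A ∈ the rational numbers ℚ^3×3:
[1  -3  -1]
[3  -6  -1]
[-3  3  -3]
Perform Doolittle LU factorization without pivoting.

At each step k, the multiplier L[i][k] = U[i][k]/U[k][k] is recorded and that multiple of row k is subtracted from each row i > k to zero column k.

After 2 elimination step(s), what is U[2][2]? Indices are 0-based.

Step 1: pivot at (0,0) is 1.
  row1 ← row1 − (3)·row0  ⇒  L[1][0]=3, U row1=(0, 3, 2)
  row2 ← row2 − (-3)·row0  ⇒  L[2][0]=-3, U row2=(0, -6, -6)
Step 2: pivot at (1,1) is 3.
  row2 ← row2 − (-2)·row1  ⇒  L[2][1]=-2, U row2=(0, 0, -2)

U[2][2] = -2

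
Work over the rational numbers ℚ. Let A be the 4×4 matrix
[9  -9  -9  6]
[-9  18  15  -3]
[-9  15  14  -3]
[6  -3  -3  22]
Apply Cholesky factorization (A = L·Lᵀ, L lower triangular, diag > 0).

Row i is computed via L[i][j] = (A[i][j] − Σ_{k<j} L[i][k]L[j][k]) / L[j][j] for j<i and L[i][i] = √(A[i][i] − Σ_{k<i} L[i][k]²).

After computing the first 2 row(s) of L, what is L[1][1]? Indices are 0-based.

Step 1: L[0][0] = √(9) = 3.
  L[1][0] = (-9) / L[0][0] = -3.
Step 2: L[1][1] = √(9) = 3.

L[1][1] = 3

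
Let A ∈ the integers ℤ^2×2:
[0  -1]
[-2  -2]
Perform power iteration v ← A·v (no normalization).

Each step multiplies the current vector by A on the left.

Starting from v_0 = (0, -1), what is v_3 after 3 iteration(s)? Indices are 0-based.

v_3 = (6, 16)

v_0 = (0, -1).
v_1 = A·v_0 = (1, 2).
v_2 = A·v_1 = (-2, -6).
v_3 = A·v_2 = (6, 16).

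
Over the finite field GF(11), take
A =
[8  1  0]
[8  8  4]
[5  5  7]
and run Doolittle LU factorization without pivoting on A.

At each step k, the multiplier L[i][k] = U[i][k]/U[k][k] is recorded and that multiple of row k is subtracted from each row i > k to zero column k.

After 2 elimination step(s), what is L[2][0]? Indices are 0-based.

L[2][0] = 2

Step 1: pivot at (0,0) is 8.
  row1 ← row1 − (1)·row0  ⇒  L[1][0]=1, U row1=(0, 7, 4)
  row2 ← row2 − (2)·row0  ⇒  L[2][0]=2, U row2=(0, 3, 7)
Step 2: pivot at (1,1) is 7.
  row2 ← row2 − (2)·row1  ⇒  L[2][1]=2, U row2=(0, 0, 10)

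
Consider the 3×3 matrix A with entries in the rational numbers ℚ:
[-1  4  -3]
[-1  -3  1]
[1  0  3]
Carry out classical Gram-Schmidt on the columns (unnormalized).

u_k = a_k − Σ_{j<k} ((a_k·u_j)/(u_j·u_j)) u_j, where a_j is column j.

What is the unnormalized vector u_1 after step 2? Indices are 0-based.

Step 1: u_0 = a_0 = (-1, -1, 1).
Step 2: u_1 = a_1 − (-1/3)·u_0 = (11/3, -10/3, 1/3).

u_1 = (11/3, -10/3, 1/3)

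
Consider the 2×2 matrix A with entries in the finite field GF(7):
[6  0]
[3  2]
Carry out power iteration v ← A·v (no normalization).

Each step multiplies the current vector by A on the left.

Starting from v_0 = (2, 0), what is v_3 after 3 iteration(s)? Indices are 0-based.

v_3 = (5, 4)

v_0 = (2, 0).
v_1 = A·v_0 = (5, 6).
v_2 = A·v_1 = (2, 6).
v_3 = A·v_2 = (5, 4).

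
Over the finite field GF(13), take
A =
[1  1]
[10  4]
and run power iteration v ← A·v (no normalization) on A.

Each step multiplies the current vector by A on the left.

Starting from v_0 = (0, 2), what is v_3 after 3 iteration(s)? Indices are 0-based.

v_0 = (0, 2).
v_1 = A·v_0 = (2, 8).
v_2 = A·v_1 = (10, 0).
v_3 = A·v_2 = (10, 9).

v_3 = (10, 9)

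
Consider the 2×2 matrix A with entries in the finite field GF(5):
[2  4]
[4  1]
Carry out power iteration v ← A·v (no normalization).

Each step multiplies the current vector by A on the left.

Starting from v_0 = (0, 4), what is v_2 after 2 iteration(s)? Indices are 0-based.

v_2 = (3, 3)

v_0 = (0, 4).
v_1 = A·v_0 = (1, 4).
v_2 = A·v_1 = (3, 3).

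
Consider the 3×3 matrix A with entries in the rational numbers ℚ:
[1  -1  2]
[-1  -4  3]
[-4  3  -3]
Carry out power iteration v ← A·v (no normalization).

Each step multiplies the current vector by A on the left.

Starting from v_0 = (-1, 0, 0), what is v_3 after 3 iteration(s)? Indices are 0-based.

v_3 = (-13, -57, 18)

v_0 = (-1, 0, 0).
v_1 = A·v_0 = (-1, 1, 4).
v_2 = A·v_1 = (6, 9, -5).
v_3 = A·v_2 = (-13, -57, 18).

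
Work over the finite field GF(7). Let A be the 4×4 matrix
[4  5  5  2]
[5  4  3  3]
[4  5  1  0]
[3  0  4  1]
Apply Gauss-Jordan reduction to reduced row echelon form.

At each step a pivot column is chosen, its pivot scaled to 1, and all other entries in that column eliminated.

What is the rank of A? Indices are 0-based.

rank = 4

[1] R0 /= 4  ⇒  (1, 3, 3, 4)
     R1 -= 5·R0  ⇒  (0, 3, 2, 4)
     R2 -= 4·R0  ⇒  (0, 0, 3, 5)
     R3 -= 3·R0  ⇒  (0, 5, 2, 3)
[2] R1 /= 3  ⇒  (0, 1, 3, 6)
     R0 -= 3·R1  ⇒  (1, 0, 1, 0)
     R3 -= 5·R1  ⇒  (0, 0, 1, 1)
[3] R2 /= 3  ⇒  (0, 0, 1, 4)
     R0 -= 1·R2  ⇒  (1, 0, 0, 3)
     R1 -= 3·R2  ⇒  (0, 1, 0, 1)
     R3 -= 1·R2  ⇒  (0, 0, 0, 4)
[4] R3 /= 4  ⇒  (0, 0, 0, 1)
     R0 -= 3·R3  ⇒  (1, 0, 0, 0)
     R1 -= 1·R3  ⇒  (0, 1, 0, 0)
     R2 -= 4·R3  ⇒  (0, 0, 1, 0)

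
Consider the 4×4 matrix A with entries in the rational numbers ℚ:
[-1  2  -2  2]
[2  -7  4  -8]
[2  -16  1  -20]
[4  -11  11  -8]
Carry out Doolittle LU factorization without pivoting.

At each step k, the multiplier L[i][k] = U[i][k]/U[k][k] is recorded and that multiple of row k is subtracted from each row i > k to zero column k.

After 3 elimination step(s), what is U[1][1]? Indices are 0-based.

U[1][1] = -3

[col 0] pivot -1
  R1 -= -2*R0 → (0, -3, 0, -4)  (L[1][0] := -2)
  R2 -= -2*R0 → (0, -12, -3, -16)  (L[2][0] := -2)
  R3 -= -4*R0 → (0, -3, 3, 0)  (L[3][0] := -4)
[col 1] pivot -3
  R2 -= 4*R1 → (0, 0, -3, 0)  (L[2][1] := 4)
  R3 -= 1*R1 → (0, 0, 3, 4)  (L[3][1] := 1)
[col 2] pivot -3
  R3 -= -1*R2 → (0, 0, 0, 4)  (L[3][2] := -1)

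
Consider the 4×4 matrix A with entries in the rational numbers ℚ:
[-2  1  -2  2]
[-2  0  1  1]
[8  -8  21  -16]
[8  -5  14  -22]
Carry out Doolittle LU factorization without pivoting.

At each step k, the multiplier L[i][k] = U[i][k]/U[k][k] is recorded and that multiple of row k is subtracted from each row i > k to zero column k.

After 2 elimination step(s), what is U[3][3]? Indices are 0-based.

[col 0] pivot -2
  R1 -= 1*R0 → (0, -1, 3, -1)  (L[1][0] := 1)
  R2 -= -4*R0 → (0, -4, 13, -8)  (L[2][0] := -4)
  R3 -= -4*R0 → (0, -1, 6, -14)  (L[3][0] := -4)
[col 1] pivot -1
  R2 -= 4*R1 → (0, 0, 1, -4)  (L[2][1] := 4)
  R3 -= 1*R1 → (0, 0, 3, -13)  (L[3][1] := 1)

U[3][3] = -13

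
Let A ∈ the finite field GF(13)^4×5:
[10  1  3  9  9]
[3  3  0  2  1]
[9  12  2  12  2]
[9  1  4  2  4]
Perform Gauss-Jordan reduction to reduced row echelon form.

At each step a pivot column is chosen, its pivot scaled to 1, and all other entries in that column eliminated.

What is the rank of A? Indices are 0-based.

step 1: normalize row 0 (÷10) = (1, 4, 12, 10, 10)
  row 1: subtract 3×row0 = (0, 4, 3, 11, 10)
  row 2: subtract 9×row0 = (0, 2, 11, 0, 3)
  row 3: subtract 9×row0 = (0, 4, 0, 3, 5)
step 2: normalize row 1 (÷4) = (0, 1, 4, 6, 9)
  row 0: subtract 4×row1 = (1, 0, 9, 12, 0)
  row 2: subtract 2×row1 = (0, 0, 3, 1, 11)
  row 3: subtract 4×row1 = (0, 0, 10, 5, 8)
step 3: normalize row 2 (÷3) = (0, 0, 1, 9, 8)
  row 0: subtract 9×row2 = (1, 0, 0, 9, 6)
  row 1: subtract 4×row2 = (0, 1, 0, 9, 3)
  row 3: subtract 10×row2 = (0, 0, 0, 6, 6)
step 4: normalize row 3 (÷6) = (0, 0, 0, 1, 1)
  row 0: subtract 9×row3 = (1, 0, 0, 0, 10)
  row 1: subtract 9×row3 = (0, 1, 0, 0, 7)
  row 2: subtract 9×row3 = (0, 0, 1, 0, 12)

rank = 4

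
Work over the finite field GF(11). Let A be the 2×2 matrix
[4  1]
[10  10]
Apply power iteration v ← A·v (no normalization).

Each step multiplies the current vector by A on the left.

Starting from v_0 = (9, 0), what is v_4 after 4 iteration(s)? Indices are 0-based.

v_0 = (9, 0).
v_1 = A·v_0 = (3, 2).
v_2 = A·v_1 = (3, 6).
v_3 = A·v_2 = (7, 2).
v_4 = A·v_3 = (8, 2).

v_4 = (8, 2)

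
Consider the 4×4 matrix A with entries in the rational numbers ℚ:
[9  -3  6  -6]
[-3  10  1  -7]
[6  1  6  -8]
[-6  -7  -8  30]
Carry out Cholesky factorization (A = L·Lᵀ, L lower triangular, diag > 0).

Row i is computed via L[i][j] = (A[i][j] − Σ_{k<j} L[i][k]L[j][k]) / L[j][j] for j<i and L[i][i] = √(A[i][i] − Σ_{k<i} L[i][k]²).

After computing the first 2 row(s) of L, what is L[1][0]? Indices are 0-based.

L[1][0] = -1

Step 1: L[0][0] = √(9) = 3.
  L[1][0] = (-3) / L[0][0] = -1.
Step 2: L[1][1] = √(9) = 3.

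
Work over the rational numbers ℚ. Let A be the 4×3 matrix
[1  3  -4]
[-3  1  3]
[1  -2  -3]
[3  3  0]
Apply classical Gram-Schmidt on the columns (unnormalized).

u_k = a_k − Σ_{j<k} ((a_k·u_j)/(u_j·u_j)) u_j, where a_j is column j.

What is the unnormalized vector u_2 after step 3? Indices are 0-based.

Step 1: u_0 = a_0 = (1, -3, 1, 3).
Step 2: u_1 = a_1 − (7/20)·u_0 = (53/20, 41/20, -47/20, 39/20).
Step 3: u_2 = a_2 − (-4/5)·u_0 − (52/411)·u_1 = (-1453/411, 140/411, -782/411, 295/137).

u_2 = (-1453/411, 140/411, -782/411, 295/137)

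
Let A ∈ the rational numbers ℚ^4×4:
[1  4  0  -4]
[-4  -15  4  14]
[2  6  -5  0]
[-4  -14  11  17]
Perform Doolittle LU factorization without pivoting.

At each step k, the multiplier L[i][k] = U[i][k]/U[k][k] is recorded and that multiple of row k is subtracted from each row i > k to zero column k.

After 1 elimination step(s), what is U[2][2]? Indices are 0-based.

[col 0] pivot 1
  R1 -= -4*R0 → (0, 1, 4, -2)  (L[1][0] := -4)
  R2 -= 2*R0 → (0, -2, -5, 8)  (L[2][0] := 2)
  R3 -= -4*R0 → (0, 2, 11, 1)  (L[3][0] := -4)

U[2][2] = -5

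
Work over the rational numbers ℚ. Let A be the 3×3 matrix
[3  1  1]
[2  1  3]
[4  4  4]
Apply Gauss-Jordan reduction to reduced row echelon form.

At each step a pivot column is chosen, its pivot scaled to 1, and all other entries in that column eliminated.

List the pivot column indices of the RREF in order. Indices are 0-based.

pivot columns: 0, 1, 2

step 1: normalize row 0 (÷3) = (1, 1/3, 1/3)
  row 1: subtract 2×row0 = (0, 1/3, 7/3)
  row 2: subtract 4×row0 = (0, 8/3, 8/3)
step 2: normalize row 1 (÷1/3) = (0, 1, 7)
  row 0: subtract 1/3×row1 = (1, 0, -2)
  row 2: subtract 8/3×row1 = (0, 0, -16)
step 3: normalize row 2 (÷-16) = (0, 0, 1)
  row 0: subtract -2×row2 = (1, 0, 0)
  row 1: subtract 7×row2 = (0, 1, 0)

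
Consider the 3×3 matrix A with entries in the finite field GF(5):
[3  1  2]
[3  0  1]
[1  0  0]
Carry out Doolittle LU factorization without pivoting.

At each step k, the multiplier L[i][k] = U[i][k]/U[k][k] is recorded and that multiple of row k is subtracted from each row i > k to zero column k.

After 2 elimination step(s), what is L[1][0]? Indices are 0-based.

L[1][0] = 1

Step 1: pivot at (0,0) is 3.
  row1 ← row1 − (1)·row0  ⇒  L[1][0]=1, U row1=(0, 4, 4)
  row2 ← row2 − (2)·row0  ⇒  L[2][0]=2, U row2=(0, 3, 1)
Step 2: pivot at (1,1) is 4.
  row2 ← row2 − (2)·row1  ⇒  L[2][1]=2, U row2=(0, 0, 3)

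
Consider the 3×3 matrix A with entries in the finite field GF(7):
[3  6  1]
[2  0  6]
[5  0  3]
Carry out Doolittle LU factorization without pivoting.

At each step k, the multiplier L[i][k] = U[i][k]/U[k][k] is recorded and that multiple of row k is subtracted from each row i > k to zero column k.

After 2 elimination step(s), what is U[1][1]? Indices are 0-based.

Step 1: pivot at (0,0) is 3.
  row1 ← row1 − (3)·row0  ⇒  L[1][0]=3, U row1=(0, 3, 3)
  row2 ← row2 − (4)·row0  ⇒  L[2][0]=4, U row2=(0, 4, 6)
Step 2: pivot at (1,1) is 3.
  row2 ← row2 − (6)·row1  ⇒  L[2][1]=6, U row2=(0, 0, 2)

U[1][1] = 3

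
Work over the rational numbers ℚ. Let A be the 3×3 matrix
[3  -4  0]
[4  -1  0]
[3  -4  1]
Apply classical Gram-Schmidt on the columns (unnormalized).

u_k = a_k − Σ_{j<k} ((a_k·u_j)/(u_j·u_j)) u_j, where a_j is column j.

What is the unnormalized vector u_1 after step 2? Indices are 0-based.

Step 1: u_0 = a_0 = (3, 4, 3).
Step 2: u_1 = a_1 − (-14/17)·u_0 = (-26/17, 39/17, -26/17).

u_1 = (-26/17, 39/17, -26/17)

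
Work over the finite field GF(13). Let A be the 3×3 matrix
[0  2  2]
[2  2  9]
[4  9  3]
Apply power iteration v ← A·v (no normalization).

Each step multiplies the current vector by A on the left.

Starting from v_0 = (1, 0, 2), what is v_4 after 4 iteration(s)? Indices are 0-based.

v_0 = (1, 0, 2).
v_1 = A·v_0 = (4, 7, 10).
v_2 = A·v_1 = (8, 8, 5).
v_3 = A·v_2 = (0, 12, 2).
v_4 = A·v_3 = (2, 3, 10).

v_4 = (2, 3, 10)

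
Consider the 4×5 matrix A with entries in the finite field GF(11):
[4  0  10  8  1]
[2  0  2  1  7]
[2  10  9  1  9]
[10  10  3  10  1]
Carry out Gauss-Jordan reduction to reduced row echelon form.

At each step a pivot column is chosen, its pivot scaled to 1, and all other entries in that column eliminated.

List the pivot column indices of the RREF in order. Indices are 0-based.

pivot columns: 0, 1, 2, 3

step 1: normalize row 0 (÷4) = (1, 0, 8, 2, 3)
  row 1: subtract 2×row0 = (0, 0, 8, 8, 1)
  row 2: subtract 2×row0 = (0, 10, 4, 8, 3)
  row 3: subtract 10×row0 = (0, 10, 0, 1, 4)
step 2: exchange rows 1,2
step 2: normalize row 1 (÷10) = (0, 1, 7, 3, 8)
  row 3: subtract 10×row1 = (0, 0, 7, 4, 1)
step 3: normalize row 2 (÷8) = (0, 0, 1, 1, 7)
  row 0: subtract 8×row2 = (1, 0, 0, 5, 2)
  row 1: subtract 7×row2 = (0, 1, 0, 7, 3)
  row 3: subtract 7×row2 = (0, 0, 0, 8, 7)
step 4: normalize row 3 (÷8) = (0, 0, 0, 1, 5)
  row 0: subtract 5×row3 = (1, 0, 0, 0, 10)
  row 1: subtract 7×row3 = (0, 1, 0, 0, 1)
  row 2: subtract 1×row3 = (0, 0, 1, 0, 2)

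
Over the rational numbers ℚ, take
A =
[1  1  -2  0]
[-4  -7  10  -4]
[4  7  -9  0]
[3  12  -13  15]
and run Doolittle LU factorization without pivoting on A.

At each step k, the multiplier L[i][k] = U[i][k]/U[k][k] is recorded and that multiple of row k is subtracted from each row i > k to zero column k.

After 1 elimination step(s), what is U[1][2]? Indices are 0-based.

U[1][2] = 2

Step 1: pivot at (0,0) is 1.
  row1 ← row1 − (-4)·row0  ⇒  L[1][0]=-4, U row1=(0, -3, 2, -4)
  row2 ← row2 − (4)·row0  ⇒  L[2][0]=4, U row2=(0, 3, -1, 0)
  row3 ← row3 − (3)·row0  ⇒  L[3][0]=3, U row3=(0, 9, -7, 15)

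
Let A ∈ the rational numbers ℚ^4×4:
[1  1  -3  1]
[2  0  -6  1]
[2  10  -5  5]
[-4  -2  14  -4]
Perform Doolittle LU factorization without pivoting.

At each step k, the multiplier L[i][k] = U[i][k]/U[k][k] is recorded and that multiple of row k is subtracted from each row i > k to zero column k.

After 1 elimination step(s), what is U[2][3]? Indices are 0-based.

U[2][3] = 3

k=0: U[0][0]=1
  eliminate (1,0): mult=2, new row 1: (0, -2, 0, -1); set L[1][0]=2
  eliminate (2,0): mult=2, new row 2: (0, 8, 1, 3); set L[2][0]=2
  eliminate (3,0): mult=-4, new row 3: (0, 2, 2, 0); set L[3][0]=-4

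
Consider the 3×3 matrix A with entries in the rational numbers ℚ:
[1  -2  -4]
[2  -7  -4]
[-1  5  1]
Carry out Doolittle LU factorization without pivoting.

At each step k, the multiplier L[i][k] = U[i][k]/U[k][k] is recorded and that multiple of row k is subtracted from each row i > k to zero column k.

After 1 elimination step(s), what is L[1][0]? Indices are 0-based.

L[1][0] = 2

Step 1: pivot at (0,0) is 1.
  row1 ← row1 − (2)·row0  ⇒  L[1][0]=2, U row1=(0, -3, 4)
  row2 ← row2 − (-1)·row0  ⇒  L[2][0]=-1, U row2=(0, 3, -3)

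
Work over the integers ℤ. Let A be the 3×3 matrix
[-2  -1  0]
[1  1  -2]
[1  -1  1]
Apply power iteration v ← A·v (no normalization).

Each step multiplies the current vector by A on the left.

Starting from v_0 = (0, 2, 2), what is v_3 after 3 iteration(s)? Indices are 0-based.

v_3 = (-8, 2, 10)

v_0 = (0, 2, 2).
v_1 = A·v_0 = (-2, -2, 0).
v_2 = A·v_1 = (6, -4, 0).
v_3 = A·v_2 = (-8, 2, 10).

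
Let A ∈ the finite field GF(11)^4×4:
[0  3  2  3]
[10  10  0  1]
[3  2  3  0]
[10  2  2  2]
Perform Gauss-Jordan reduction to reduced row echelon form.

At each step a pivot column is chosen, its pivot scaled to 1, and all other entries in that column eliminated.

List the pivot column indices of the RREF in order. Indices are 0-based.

pivot(0,0): swap R0↔R1
pivot(0,0)=10: scale R0 → (1, 1, 0, 10)
  clear (2,0): R2 −= (3)R0 → (0, 10, 3, 3)
  clear (3,0): R3 −= (10)R0 → (0, 3, 2, 1)
pivot(1,1)=3: scale R1 → (0, 1, 8, 1)
  clear (0,1): R0 −= (1)R1 → (1, 0, 3, 9)
  clear (2,1): R2 −= (10)R1 → (0, 0, 0, 4)
  clear (3,1): R3 −= (3)R1 → (0, 0, 0, 9)
col 2: no nonzero at/below row 2; advance.
pivot(2,3)=4: scale R2 → (0, 0, 0, 1)
  clear (0,3): R0 −= (9)R2 → (1, 0, 3, 0)
  clear (1,3): R1 −= (1)R2 → (0, 1, 8, 0)
  clear (3,3): R3 −= (9)R2 → (0, 0, 0, 0)

pivot columns: 0, 1, 3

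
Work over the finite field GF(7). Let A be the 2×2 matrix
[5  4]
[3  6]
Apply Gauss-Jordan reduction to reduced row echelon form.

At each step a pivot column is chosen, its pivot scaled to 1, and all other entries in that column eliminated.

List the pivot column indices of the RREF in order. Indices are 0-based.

[1] R0 /= 5  ⇒  (1, 5)
     R1 -= 3·R0  ⇒  (0, 5)
[2] R1 /= 5  ⇒  (0, 1)
     R0 -= 5·R1  ⇒  (1, 0)

pivot columns: 0, 1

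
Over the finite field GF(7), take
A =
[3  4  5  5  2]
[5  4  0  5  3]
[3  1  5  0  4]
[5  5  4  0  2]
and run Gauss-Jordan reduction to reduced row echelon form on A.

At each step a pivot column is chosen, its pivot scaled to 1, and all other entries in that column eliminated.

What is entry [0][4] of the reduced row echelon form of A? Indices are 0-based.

pivot(0,0)=3: scale R0 → (1, 6, 4, 4, 3)
  clear (1,0): R1 −= (5)R0 → (0, 2, 1, 6, 2)
  clear (2,0): R2 −= (3)R0 → (0, 4, 0, 2, 2)
  clear (3,0): R3 −= (5)R0 → (0, 3, 5, 1, 1)
pivot(1,1)=2: scale R1 → (0, 1, 4, 3, 1)
  clear (0,1): R0 −= (6)R1 → (1, 0, 1, 0, 4)
  clear (2,1): R2 −= (4)R1 → (0, 0, 5, 4, 5)
  clear (3,1): R3 −= (3)R1 → (0, 0, 0, 6, 5)
pivot(2,2)=5: scale R2 → (0, 0, 1, 5, 1)
  clear (0,2): R0 −= (1)R2 → (1, 0, 0, 2, 3)
  clear (1,2): R1 −= (4)R2 → (0, 1, 0, 4, 4)
pivot(3,3)=6: scale R3 → (0, 0, 0, 1, 2)
  clear (0,3): R0 −= (2)R3 → (1, 0, 0, 0, 6)
  clear (1,3): R1 −= (4)R3 → (0, 1, 0, 0, 3)
  clear (2,3): R2 −= (5)R3 → (0, 0, 1, 0, 5)

M[0][4] = 6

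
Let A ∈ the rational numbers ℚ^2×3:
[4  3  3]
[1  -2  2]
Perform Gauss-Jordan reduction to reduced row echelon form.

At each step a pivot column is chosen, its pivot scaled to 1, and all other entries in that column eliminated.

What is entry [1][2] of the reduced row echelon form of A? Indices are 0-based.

pivot(0,0)=4: scale R0 → (1, 3/4, 3/4)
  clear (1,0): R1 −= (1)R0 → (0, -11/4, 5/4)
pivot(1,1)=-11/4: scale R1 → (0, 1, -5/11)
  clear (0,1): R0 −= (3/4)R1 → (1, 0, 12/11)

M[1][2] = -5/11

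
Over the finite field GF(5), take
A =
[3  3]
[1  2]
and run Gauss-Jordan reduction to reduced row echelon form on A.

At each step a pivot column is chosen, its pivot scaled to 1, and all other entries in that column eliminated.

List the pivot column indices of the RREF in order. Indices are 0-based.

pivot columns: 0, 1

step 1: normalize row 0 (÷3) = (1, 1)
  row 1: subtract 1×row0 = (0, 1)
step 2: normalize row 1 (÷1) = (0, 1)
  row 0: subtract 1×row1 = (1, 0)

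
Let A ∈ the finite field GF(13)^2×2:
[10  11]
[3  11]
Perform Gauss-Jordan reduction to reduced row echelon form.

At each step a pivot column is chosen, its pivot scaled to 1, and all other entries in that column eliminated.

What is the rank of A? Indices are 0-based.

pivot(0,0)=10: scale R0 → (1, 5)
  clear (1,0): R1 −= (3)R0 → (0, 9)
pivot(1,1)=9: scale R1 → (0, 1)
  clear (0,1): R0 −= (5)R1 → (1, 0)

rank = 2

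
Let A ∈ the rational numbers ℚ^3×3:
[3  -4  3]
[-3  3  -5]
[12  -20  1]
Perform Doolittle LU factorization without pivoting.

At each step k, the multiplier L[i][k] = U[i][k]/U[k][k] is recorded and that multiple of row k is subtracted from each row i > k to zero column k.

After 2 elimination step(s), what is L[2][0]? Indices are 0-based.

L[2][0] = 4

Step 1: pivot at (0,0) is 3.
  row1 ← row1 − (-1)·row0  ⇒  L[1][0]=-1, U row1=(0, -1, -2)
  row2 ← row2 − (4)·row0  ⇒  L[2][0]=4, U row2=(0, -4, -11)
Step 2: pivot at (1,1) is -1.
  row2 ← row2 − (4)·row1  ⇒  L[2][1]=4, U row2=(0, 0, -3)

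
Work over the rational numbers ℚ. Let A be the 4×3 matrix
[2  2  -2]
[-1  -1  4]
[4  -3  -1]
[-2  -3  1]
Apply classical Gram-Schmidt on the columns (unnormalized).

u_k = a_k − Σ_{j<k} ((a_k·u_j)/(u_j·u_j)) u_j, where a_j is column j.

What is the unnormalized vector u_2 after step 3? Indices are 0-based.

u_2 = (-30/287, 876/287, 52/287, -52/41)

Step 1: u_0 = a_0 = (2, -1, 4, -2).
Step 2: u_1 = a_1 − (-1/25)·u_0 = (52/25, -26/25, -71/25, -77/25).
Step 3: u_2 = a_2 − (-14/25)·u_0 − (-107/287)·u_1 = (-30/287, 876/287, 52/287, -52/41).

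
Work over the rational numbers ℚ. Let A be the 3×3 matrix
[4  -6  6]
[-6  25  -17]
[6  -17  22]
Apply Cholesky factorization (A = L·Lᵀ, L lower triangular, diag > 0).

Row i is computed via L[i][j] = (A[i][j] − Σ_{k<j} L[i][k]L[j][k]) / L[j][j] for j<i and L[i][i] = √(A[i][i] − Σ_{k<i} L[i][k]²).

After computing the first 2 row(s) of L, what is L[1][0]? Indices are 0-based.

L[1][0] = -3

Step 1: L[0][0] = √(4) = 2.
  L[1][0] = (-6) / L[0][0] = -3.
Step 2: L[1][1] = √(16) = 4.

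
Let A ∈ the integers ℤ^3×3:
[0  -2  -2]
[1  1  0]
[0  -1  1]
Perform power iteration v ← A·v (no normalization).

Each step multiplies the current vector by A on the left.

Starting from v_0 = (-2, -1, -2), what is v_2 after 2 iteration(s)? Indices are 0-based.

v_0 = (-2, -1, -2).
v_1 = A·v_0 = (6, -3, -1).
v_2 = A·v_1 = (8, 3, 2).

v_2 = (8, 3, 2)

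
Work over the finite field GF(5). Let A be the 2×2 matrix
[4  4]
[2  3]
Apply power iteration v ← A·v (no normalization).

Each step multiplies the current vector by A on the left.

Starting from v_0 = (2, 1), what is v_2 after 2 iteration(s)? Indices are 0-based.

v_2 = (1, 0)

v_0 = (2, 1).
v_1 = A·v_0 = (2, 2).
v_2 = A·v_1 = (1, 0).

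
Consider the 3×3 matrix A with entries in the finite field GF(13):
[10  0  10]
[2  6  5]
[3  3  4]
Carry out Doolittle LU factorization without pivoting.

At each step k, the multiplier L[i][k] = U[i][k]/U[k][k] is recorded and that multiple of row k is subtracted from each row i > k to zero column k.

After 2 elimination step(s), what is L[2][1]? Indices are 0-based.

Step 1: pivot at (0,0) is 10.
  row1 ← row1 − (8)·row0  ⇒  L[1][0]=8, U row1=(0, 6, 3)
  row2 ← row2 − (12)·row0  ⇒  L[2][0]=12, U row2=(0, 3, 1)
Step 2: pivot at (1,1) is 6.
  row2 ← row2 − (7)·row1  ⇒  L[2][1]=7, U row2=(0, 0, 6)

L[2][1] = 7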